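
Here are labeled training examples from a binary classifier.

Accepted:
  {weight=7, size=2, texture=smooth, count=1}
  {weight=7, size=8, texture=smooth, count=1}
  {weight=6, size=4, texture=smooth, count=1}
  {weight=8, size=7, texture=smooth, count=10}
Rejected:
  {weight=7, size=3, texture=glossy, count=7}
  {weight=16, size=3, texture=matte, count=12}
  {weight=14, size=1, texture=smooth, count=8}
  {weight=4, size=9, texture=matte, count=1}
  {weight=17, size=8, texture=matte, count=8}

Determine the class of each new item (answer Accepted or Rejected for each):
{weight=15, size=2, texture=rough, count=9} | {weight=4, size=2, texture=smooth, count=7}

Rejected, Accepted

One predicate separates the groups cleanly: texture is smooth AND size ≥ 2.
Rejected: {weight=15, size=2, texture=rough, count=9}, since texture is rough, size = 2.
Accepted: {weight=4, size=2, texture=smooth, count=7}, since texture is smooth, size = 2.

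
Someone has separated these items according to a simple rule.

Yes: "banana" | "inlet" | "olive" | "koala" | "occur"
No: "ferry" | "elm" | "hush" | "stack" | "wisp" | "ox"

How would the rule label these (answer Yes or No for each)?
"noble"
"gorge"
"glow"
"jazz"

Rule: has ≥ 2 vowels. This holds for each 'Yes' example and fails for each 'No' one.
"noble" → 2 vowels → Yes. "gorge" → 2 vowels → Yes. "glow" → 1 vowel → No. "jazz" → 1 vowel → No.

Yes, Yes, No, No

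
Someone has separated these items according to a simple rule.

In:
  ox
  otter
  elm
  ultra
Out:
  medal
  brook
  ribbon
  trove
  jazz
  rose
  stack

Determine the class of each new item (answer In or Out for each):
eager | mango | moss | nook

All 'In' examples share one property — starts with a vowel — and every 'Out' example lacks it.
eager: starts with 'e' — has this property, so In. mango: starts with 'm' — does not fit, so Out. moss: starts with 'm' — does not fit, so Out. nook: starts with 'n' — does not fit, so Out.

In, Out, Out, Out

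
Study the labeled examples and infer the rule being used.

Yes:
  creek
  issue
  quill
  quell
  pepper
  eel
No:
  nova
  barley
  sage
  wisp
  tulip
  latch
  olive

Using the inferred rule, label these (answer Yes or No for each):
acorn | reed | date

One predicate separates the groups cleanly: has a double letter.
acorn: No (no doubled letter).
reed: Yes ('ee' doubled).
date: No (no doubled letter).

No, Yes, No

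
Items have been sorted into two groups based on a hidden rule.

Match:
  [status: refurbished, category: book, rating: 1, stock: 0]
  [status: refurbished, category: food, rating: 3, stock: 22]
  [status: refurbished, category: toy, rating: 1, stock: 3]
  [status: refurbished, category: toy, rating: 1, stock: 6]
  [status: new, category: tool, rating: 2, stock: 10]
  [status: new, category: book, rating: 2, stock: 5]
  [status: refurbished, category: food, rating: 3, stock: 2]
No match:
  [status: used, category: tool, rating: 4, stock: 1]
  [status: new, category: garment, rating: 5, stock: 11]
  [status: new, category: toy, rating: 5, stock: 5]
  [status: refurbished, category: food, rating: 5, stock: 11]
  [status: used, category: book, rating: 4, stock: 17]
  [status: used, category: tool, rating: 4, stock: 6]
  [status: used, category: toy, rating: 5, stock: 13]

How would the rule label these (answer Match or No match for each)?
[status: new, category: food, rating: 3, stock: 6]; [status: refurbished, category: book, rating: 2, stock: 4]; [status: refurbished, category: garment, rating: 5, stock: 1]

All 'Match' examples share one property — rating ≤ 3 — and every 'No match' example lacks it.
Match: [status: new, category: food, rating: 3, stock: 6], since rating = 3. Match: [status: refurbished, category: book, rating: 2, stock: 4], since rating = 2. No match: [status: refurbished, category: garment, rating: 5, stock: 1], since rating = 5.

Match, Match, No match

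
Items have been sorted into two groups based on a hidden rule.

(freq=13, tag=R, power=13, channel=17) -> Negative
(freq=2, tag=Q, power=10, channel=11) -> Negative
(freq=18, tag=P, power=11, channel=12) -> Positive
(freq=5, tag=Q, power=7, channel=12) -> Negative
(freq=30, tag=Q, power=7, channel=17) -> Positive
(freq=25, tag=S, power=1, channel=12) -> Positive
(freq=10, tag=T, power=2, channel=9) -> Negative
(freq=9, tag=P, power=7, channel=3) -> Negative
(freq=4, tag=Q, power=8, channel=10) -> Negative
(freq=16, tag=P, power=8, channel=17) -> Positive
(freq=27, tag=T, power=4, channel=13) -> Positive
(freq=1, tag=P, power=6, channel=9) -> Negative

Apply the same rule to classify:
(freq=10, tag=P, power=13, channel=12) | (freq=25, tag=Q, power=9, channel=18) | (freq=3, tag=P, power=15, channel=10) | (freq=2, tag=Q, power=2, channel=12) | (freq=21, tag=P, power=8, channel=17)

Negative, Positive, Negative, Negative, Positive

One predicate separates the groups cleanly: freq ≥ 16.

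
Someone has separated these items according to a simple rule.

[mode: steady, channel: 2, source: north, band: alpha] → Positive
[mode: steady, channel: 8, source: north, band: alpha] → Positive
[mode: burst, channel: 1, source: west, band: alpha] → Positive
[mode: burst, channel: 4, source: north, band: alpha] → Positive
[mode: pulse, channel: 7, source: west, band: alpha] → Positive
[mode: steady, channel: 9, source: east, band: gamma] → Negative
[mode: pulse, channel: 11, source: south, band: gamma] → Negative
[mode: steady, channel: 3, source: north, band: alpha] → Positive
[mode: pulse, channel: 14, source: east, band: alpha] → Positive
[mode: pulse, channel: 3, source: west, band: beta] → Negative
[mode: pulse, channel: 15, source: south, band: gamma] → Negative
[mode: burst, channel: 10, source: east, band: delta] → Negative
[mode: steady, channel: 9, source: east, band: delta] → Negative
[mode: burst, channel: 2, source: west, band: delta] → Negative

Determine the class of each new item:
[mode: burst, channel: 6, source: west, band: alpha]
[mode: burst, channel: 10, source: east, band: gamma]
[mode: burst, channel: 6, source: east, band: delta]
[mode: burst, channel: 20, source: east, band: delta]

Positive, Negative, Negative, Negative

Looking at the examples, the only property every 'Positive' case has and every 'Negative' case lacks is: band is alpha.
[mode: burst, channel: 6, source: west, band: alpha] → band is alpha → Positive. [mode: burst, channel: 10, source: east, band: gamma] → band is gamma → Negative. [mode: burst, channel: 6, source: east, band: delta] → band is delta → Negative. [mode: burst, channel: 20, source: east, band: delta] → band is delta → Negative.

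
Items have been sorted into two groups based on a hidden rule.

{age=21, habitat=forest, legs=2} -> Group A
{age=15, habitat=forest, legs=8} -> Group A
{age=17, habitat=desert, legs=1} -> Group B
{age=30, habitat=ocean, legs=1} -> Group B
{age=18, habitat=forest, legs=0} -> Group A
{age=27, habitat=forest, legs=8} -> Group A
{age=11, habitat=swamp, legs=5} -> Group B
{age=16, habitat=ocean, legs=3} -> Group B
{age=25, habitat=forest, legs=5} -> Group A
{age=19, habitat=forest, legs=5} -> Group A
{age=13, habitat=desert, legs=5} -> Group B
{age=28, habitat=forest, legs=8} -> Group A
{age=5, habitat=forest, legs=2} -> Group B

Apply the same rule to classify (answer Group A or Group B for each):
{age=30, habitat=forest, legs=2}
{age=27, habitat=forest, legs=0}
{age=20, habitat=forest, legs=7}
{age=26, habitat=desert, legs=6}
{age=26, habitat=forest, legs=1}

Group A, Group A, Group A, Group B, Group A

All 'Group A' examples share one property — habitat is forest AND age ≥ 11 — and every 'Group B' example lacks it.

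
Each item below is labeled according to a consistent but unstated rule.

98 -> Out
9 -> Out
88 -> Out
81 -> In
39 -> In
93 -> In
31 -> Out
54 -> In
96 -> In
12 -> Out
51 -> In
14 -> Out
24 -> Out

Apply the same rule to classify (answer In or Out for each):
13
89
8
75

Out, Out, Out, In

The simplest hypothesis consistent with all the labels is: multiple of 3 AND at least 31.
13 — 13 = 3·4 + 1, 13 < 31, hence Out.
89 — 89 = 3·29 + 2, 89 ≥ 31, hence Out.
8 — 8 = 3·2 + 2, 8 < 31, hence Out.
75 — 75 = 3·25, 75 ≥ 31, hence In.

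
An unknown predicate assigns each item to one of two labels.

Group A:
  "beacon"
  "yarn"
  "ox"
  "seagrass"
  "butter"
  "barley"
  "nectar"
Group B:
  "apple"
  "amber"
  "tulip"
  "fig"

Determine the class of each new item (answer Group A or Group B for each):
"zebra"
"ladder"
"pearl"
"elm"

The distinguishing property — even length — holds for all the 'Group A' cases and none of the 'Group B' cases.
"zebra": length 5, doesn't match → Group B.
"ladder": length 6, matches → Group A.
"pearl": length 5, doesn't match → Group B.
"elm": length 3, doesn't match → Group B.

Group B, Group A, Group B, Group B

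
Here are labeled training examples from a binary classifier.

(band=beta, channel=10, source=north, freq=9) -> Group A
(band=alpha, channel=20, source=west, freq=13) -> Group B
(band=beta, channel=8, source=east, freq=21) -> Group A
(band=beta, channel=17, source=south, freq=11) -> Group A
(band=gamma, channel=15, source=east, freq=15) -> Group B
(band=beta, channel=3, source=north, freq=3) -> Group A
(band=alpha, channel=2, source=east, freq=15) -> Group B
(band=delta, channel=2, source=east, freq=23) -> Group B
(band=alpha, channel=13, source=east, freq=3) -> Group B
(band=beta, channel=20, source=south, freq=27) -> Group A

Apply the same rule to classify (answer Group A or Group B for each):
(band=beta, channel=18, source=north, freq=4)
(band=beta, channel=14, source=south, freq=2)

Looking at the examples, the only property every 'Group A' case has and every 'Group B' case lacks is: band is beta.
(band=beta, channel=18, source=north, freq=4): Group A (band is beta).
(band=beta, channel=14, source=south, freq=2): Group A (band is beta).

Group A, Group A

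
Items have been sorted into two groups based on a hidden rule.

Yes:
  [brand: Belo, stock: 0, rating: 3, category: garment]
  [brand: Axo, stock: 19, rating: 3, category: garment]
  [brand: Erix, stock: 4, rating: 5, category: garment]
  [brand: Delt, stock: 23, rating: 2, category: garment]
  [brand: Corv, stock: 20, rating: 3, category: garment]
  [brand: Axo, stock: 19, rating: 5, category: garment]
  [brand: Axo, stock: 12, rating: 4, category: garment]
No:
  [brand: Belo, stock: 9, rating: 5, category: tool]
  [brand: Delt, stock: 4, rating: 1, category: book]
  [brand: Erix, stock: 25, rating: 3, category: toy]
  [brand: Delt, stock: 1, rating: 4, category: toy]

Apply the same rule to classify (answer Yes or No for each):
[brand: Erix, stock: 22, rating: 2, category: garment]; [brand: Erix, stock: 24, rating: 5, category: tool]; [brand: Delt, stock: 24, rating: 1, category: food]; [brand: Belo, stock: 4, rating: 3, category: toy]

Yes, No, No, No

A rule that fits every label: category is garment — true of each 'Yes' example, false of each 'No' one.
[brand: Erix, stock: 22, rating: 2, category: garment]: Yes (category is garment).
[brand: Erix, stock: 24, rating: 5, category: tool]: No (category is tool).
[brand: Delt, stock: 24, rating: 1, category: food]: No (category is food).
[brand: Belo, stock: 4, rating: 3, category: toy]: No (category is toy).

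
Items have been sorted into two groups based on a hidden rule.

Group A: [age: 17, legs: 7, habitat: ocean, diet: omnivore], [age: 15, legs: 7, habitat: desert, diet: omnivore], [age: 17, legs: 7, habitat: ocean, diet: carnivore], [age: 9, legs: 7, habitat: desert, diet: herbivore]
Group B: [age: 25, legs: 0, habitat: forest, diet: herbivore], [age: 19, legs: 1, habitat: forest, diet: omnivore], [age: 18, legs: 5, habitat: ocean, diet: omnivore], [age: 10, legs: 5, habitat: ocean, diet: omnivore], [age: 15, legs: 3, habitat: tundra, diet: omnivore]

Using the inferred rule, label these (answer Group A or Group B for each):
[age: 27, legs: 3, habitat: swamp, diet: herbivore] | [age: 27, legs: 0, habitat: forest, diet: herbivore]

All 'Group A' examples share one property — legs = 7 — and every 'Group B' example lacks it.
[age: 27, legs: 3, habitat: swamp, diet: herbivore]: Group B (legs = 3).
[age: 27, legs: 0, habitat: forest, diet: herbivore]: Group B (legs = 0).

Group B, Group B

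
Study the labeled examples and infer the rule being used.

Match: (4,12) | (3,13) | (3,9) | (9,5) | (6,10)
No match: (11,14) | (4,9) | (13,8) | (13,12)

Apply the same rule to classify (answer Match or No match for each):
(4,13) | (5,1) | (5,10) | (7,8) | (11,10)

Looking at the examples, the only property every 'Match' case has and every 'No match' case lacks is: sum is even.
(4,13) → 4+13 = 17 → No match.
(5,1) → 5+1 = 6 → Match.
(5,10) → 5+10 = 15 → No match.
(7,8) → 7+8 = 15 → No match.
(11,10) → 11+10 = 21 → No match.

No match, Match, No match, No match, No match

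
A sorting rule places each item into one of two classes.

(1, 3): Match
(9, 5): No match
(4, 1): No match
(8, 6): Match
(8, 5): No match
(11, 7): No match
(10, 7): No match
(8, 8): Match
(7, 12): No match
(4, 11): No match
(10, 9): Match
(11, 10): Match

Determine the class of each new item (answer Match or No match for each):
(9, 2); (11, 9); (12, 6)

No match, Match, No match

The rule appears to be: |first − second| ≤ 2.
(9, 2): |9−2| = 7, does not fit → No match. (11, 9): |11−9| = 2, has this property → Match. (12, 6): |12−6| = 6, does not fit → No match.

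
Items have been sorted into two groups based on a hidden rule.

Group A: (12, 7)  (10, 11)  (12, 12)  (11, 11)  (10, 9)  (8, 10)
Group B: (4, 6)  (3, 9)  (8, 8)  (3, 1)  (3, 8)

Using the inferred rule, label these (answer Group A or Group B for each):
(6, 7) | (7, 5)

Group B, Group B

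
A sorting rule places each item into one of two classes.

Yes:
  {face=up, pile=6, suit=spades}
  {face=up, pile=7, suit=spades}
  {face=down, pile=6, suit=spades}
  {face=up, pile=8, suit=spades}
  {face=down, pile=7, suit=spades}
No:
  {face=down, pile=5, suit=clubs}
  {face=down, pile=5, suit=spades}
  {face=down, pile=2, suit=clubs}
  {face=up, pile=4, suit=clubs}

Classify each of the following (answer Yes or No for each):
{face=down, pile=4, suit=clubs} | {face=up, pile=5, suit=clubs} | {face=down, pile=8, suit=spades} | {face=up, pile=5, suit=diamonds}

The common property of the 'Yes' items is: pile ≥ 6. No 'No' item has it.
{face=down, pile=4, suit=clubs}: No (pile = 4). {face=up, pile=5, suit=clubs}: No (pile = 5). {face=down, pile=8, suit=spades}: Yes (pile = 8). {face=up, pile=5, suit=diamonds}: No (pile = 5).

No, No, Yes, No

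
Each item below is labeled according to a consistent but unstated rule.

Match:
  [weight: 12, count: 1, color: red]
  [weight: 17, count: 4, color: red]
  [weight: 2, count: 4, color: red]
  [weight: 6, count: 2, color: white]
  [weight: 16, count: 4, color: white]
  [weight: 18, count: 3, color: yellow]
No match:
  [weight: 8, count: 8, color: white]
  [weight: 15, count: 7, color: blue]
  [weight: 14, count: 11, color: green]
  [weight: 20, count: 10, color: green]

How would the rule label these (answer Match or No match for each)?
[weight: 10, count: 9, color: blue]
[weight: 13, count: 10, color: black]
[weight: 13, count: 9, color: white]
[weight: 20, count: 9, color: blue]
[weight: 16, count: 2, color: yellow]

The pattern is that an item is 'Match' exactly when: count ≤ 4.

No match, No match, No match, No match, Match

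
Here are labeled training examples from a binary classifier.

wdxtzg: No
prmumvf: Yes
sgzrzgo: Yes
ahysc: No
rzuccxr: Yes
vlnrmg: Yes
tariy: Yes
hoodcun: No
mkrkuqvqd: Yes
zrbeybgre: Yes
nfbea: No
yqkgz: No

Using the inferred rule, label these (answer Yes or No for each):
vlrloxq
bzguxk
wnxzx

Comparing the two groups points to one rule — contains 'r'.
Yes: vlrloxq, since has 'r'.
No: bzguxk, since no 'r'.
No: wnxzx, since no 'r'.

Yes, No, No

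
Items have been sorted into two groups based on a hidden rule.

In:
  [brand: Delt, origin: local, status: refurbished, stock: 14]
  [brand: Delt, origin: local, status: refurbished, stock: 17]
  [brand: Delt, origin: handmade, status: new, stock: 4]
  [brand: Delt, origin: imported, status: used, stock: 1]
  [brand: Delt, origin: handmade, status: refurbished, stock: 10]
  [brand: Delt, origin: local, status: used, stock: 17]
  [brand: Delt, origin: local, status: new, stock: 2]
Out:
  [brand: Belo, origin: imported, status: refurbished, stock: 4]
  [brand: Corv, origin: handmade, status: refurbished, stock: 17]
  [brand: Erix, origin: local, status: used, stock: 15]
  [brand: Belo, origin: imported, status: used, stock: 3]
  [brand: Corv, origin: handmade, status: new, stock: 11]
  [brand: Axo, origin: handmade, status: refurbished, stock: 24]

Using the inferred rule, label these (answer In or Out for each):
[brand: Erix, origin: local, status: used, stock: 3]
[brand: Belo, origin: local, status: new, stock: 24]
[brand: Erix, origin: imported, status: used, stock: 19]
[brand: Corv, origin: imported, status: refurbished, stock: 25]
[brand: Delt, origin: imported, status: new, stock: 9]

A rule that fits every label: brand is Delt — true of each 'In' example, false of each 'Out' one.
Out: [brand: Erix, origin: local, status: used, stock: 3], since brand is Erix. Out: [brand: Belo, origin: local, status: new, stock: 24], since brand is Belo. Out: [brand: Erix, origin: imported, status: used, stock: 19], since brand is Erix. Out: [brand: Corv, origin: imported, status: refurbished, stock: 25], since brand is Corv. In: [brand: Delt, origin: imported, status: new, stock: 9], since brand is Delt.

Out, Out, Out, Out, In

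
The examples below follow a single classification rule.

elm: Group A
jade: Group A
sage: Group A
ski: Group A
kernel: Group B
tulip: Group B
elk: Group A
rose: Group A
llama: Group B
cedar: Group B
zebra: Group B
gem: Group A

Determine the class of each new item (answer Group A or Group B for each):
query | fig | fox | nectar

Rule: length ≤ 4. This holds for each 'Group A' example and fails for each 'Group B' one.

Group B, Group A, Group A, Group B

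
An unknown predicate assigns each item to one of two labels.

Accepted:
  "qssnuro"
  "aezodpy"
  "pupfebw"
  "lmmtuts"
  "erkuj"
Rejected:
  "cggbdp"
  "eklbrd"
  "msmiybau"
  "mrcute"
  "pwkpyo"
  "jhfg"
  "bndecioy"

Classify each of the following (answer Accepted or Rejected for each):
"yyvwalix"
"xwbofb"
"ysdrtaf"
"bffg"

Every 'Accepted' example satisfies: odd length. None of the 'Rejected' examples do.
"yyvwalix": length 8 — doesn't match, so Rejected. "xwbofb": length 6 — doesn't match, so Rejected. "ysdrtaf": length 7 — qualifies, so Accepted. "bffg": length 4 — doesn't match, so Rejected.

Rejected, Rejected, Accepted, Rejected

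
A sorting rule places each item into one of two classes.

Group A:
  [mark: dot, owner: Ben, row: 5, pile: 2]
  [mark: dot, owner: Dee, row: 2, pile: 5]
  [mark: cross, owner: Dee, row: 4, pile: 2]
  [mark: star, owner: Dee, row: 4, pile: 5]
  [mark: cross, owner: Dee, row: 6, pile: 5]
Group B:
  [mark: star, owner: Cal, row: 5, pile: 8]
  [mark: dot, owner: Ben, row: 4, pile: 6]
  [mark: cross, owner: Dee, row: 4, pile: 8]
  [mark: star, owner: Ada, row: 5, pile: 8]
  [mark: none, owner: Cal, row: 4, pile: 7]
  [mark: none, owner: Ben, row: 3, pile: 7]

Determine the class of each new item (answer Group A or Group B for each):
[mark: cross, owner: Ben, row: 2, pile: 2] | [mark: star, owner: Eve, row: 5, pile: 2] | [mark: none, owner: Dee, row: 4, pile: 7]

Group A, Group A, Group B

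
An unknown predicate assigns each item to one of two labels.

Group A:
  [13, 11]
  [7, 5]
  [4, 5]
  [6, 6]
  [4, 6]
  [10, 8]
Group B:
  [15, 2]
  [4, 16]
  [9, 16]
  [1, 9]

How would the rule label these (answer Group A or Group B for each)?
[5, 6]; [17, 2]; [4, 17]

Rule: |first − second| ≤ 2. This holds for each 'Group A' example and fails for each 'Group B' one.

Group A, Group B, Group B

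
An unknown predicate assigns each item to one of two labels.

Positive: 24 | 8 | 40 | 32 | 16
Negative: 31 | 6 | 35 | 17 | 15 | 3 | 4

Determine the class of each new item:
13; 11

All 'Positive' examples share one property — multiple of 8 — and every 'Negative' example lacks it.
Negative: 13, since 13 = 8·1 + 5. Negative: 11, since 11 = 8·1 + 3.

Negative, Negative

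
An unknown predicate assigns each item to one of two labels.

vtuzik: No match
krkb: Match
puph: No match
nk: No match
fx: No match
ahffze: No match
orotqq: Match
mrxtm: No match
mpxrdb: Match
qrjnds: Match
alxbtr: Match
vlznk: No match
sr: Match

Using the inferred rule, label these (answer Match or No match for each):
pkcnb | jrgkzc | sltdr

No match, Match, No match

A rule that fits every label: even length AND contains 'r' — true of each 'Match' example, false of each 'No match' one.
pkcnb: length 5, no 'r', lacks this property → No match.
jrgkzc: length 6, has 'r', meets the rule → Match.
sltdr: length 5, has 'r', lacks this property → No match.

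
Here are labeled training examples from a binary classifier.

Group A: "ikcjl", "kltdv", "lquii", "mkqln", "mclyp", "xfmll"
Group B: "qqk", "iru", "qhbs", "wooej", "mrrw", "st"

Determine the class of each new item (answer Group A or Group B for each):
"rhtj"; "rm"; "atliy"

The simplest hypothesis consistent with all the labels is: contains 'l'.

Group B, Group B, Group A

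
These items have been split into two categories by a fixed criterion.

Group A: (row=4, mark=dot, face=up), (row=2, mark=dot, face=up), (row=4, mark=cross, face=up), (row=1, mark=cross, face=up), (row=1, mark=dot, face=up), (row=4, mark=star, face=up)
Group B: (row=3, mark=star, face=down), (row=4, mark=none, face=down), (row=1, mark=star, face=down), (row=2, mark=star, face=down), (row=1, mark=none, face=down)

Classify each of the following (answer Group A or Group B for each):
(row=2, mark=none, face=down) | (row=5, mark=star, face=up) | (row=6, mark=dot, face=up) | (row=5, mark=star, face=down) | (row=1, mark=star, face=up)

Group B, Group A, Group A, Group B, Group A

A rule that fits every label: face is up — true of each 'Group A' example, false of each 'Group B' one.
(row=2, mark=none, face=down): face is down, lacks this property → Group B.
(row=5, mark=star, face=up): face is up, qualifies → Group A.
(row=6, mark=dot, face=up): face is up, qualifies → Group A.
(row=5, mark=star, face=down): face is down, lacks this property → Group B.
(row=1, mark=star, face=up): face is up, qualifies → Group A.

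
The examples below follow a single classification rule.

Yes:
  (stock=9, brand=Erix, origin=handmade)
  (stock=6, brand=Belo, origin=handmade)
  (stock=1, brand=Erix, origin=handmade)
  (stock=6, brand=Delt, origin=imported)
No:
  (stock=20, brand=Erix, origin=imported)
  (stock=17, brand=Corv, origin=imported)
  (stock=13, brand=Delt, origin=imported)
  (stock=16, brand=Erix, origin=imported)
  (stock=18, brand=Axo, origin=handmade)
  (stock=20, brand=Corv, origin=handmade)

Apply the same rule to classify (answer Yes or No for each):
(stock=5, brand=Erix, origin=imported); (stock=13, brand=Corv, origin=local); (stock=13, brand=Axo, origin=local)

Every 'Yes' example satisfies: stock ≤ 9. None of the 'No' examples do.
(stock=5, brand=Erix, origin=imported): Yes (stock = 5). (stock=13, brand=Corv, origin=local): No (stock = 13). (stock=13, brand=Axo, origin=local): No (stock = 13).

Yes, No, No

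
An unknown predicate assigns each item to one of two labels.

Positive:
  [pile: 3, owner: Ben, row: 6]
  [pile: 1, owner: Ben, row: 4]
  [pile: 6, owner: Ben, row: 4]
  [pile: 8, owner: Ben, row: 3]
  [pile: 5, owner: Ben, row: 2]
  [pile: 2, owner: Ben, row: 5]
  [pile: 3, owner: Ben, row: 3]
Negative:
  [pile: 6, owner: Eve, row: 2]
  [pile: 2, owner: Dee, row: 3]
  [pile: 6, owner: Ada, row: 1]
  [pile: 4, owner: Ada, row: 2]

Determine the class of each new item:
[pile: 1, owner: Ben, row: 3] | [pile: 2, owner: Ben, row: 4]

The pattern is that an item is 'Positive' exactly when: owner is Ben.
[pile: 1, owner: Ben, row: 3]: owner is Ben, qualifies → Positive. [pile: 2, owner: Ben, row: 4]: owner is Ben, qualifies → Positive.

Positive, Positive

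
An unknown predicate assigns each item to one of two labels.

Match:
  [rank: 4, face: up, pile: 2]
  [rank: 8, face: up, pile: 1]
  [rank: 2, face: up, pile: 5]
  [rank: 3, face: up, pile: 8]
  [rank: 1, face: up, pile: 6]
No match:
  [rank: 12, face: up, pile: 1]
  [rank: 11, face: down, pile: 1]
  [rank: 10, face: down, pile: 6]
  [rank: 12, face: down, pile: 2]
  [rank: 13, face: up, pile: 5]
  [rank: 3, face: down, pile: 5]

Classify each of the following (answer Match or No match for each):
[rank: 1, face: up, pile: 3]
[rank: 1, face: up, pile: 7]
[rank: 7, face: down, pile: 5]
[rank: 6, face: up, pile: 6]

Match, Match, No match, Match

The simplest hypothesis consistent with all the labels is: face is up AND rank ≤ 8.
[rank: 1, face: up, pile: 3]: face is up, rank = 1 — meets the rule, so Match.
[rank: 1, face: up, pile: 7]: face is up, rank = 1 — meets the rule, so Match.
[rank: 7, face: down, pile: 5]: face is down, rank = 7 — doesn't qualify, so No match.
[rank: 6, face: up, pile: 6]: face is up, rank = 6 — meets the rule, so Match.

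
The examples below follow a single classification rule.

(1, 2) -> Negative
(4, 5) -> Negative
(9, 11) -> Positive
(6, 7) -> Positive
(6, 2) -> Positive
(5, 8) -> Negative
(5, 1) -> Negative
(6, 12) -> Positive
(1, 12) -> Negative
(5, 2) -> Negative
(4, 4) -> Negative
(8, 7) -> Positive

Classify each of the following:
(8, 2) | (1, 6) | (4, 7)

Positive, Negative, Negative

Rule: first ≥ 6. This holds for each 'Positive' example and fails for each 'Negative' one.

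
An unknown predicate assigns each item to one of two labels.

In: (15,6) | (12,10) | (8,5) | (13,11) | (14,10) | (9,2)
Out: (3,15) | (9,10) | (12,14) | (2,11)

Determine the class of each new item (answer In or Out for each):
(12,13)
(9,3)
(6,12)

Out, In, Out

Every 'In' example satisfies: first > second. None of the 'Out' examples do.
(12,13): Out (12 < 13).
(9,3): In (9 > 3).
(6,12): Out (6 < 12).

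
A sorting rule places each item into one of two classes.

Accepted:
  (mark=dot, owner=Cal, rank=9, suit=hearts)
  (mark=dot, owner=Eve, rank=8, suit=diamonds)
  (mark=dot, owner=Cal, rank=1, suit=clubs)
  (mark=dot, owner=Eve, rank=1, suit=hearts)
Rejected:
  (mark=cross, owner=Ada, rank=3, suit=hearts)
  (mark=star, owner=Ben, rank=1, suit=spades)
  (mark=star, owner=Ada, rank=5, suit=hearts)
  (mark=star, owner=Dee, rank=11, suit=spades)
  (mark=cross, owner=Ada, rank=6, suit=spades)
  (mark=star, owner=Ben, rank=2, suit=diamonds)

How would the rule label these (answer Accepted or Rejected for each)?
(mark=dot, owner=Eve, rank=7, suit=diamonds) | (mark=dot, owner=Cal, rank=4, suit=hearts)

Accepted, Accepted

'Accepted' ⟺ mark is dot.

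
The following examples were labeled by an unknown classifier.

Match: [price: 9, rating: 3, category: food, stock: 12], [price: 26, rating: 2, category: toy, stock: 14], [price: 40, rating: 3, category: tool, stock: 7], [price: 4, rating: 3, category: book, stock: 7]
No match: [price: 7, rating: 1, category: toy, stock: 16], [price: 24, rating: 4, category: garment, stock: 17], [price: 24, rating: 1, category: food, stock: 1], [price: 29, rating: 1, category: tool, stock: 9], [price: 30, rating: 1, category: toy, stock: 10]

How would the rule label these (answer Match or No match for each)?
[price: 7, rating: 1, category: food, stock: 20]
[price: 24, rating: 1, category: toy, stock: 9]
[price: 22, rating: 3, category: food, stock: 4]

No match, No match, Match

Every 'Match' example satisfies: rating ≥ 2 AND rating ≤ 3. None of the 'No match' examples do.
[price: 7, rating: 1, category: food, stock: 20] → rating = 1 → No match.
[price: 24, rating: 1, category: toy, stock: 9] → rating = 1 → No match.
[price: 22, rating: 3, category: food, stock: 4] → rating = 3 → Match.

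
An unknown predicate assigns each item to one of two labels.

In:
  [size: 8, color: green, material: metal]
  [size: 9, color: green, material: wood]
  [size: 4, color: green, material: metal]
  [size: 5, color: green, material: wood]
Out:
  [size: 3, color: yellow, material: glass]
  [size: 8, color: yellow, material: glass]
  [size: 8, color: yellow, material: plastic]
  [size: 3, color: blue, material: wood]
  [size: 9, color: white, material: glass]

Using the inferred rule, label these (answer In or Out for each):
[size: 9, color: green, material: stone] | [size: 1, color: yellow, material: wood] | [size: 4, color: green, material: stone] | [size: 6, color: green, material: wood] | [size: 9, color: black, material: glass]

In, Out, In, In, Out

'In' ⟺ color is green.
[size: 9, color: green, material: stone] → color is green → In.
[size: 1, color: yellow, material: wood] → color is yellow → Out.
[size: 4, color: green, material: stone] → color is green → In.
[size: 6, color: green, material: wood] → color is green → In.
[size: 9, color: black, material: glass] → color is black → Out.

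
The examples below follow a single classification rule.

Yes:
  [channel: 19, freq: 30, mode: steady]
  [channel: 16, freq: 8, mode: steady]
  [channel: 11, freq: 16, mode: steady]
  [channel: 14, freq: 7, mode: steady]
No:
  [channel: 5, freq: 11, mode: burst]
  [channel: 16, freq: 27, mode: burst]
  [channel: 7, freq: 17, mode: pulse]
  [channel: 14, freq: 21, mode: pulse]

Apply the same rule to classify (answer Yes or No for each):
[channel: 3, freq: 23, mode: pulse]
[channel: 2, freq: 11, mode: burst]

The distinguishing property — mode is steady — holds for all the 'Yes' cases and none of the 'No' cases.
[channel: 3, freq: 23, mode: pulse]: mode is pulse — does not pass, so No. [channel: 2, freq: 11, mode: burst]: mode is burst — does not pass, so No.

No, No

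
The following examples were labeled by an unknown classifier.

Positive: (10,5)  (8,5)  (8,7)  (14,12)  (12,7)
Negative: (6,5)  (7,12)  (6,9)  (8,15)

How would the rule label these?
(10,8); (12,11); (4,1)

Positive, Positive, Negative

The distinguishing property — first > second AND sum ≥ 13 — holds for all the 'Positive' cases and none of the 'Negative' cases.
(10,8): 10 > 8, 10+8 = 18 — has this property, so Positive. (12,11): 12 > 11, 12+11 = 23 — has this property, so Positive. (4,1): 4 > 1, 4+1 = 5 — does not satisfy this, so Negative.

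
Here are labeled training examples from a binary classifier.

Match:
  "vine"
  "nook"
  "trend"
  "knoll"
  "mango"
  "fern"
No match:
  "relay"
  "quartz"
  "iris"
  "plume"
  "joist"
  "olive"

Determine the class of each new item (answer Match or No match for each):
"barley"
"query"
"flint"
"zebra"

No match, No match, Match, No match

The rule appears to be: contains 'n'.
"barley" — no 'n', hence No match.
"query" — no 'n', hence No match.
"flint" — has 'n', hence Match.
"zebra" — no 'n', hence No match.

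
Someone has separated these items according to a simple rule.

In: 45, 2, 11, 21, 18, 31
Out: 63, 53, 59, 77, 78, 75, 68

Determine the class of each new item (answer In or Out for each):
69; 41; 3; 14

Out, In, In, In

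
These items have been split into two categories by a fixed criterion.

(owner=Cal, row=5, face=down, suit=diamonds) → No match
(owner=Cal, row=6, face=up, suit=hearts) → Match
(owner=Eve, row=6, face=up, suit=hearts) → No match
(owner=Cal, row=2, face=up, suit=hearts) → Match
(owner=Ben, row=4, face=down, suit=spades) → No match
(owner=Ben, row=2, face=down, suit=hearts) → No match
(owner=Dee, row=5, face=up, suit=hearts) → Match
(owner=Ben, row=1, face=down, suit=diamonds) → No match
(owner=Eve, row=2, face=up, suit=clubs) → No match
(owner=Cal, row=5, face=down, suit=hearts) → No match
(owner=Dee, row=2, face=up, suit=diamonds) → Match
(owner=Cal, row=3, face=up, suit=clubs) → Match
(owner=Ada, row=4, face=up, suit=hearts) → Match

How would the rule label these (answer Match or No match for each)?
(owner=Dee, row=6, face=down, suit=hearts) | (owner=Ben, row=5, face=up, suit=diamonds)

No match, Match

'Match' ⟺ face is up AND owner is not Eve.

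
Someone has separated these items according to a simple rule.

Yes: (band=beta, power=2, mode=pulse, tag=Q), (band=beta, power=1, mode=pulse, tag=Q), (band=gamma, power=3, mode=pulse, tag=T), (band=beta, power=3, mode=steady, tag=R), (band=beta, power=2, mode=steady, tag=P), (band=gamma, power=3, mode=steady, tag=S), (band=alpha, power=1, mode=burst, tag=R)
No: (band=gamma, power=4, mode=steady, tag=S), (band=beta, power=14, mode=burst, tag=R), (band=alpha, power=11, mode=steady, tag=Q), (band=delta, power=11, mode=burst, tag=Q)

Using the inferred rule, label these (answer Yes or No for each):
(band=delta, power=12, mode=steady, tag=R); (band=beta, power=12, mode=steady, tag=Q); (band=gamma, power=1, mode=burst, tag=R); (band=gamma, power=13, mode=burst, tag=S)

One predicate separates the groups cleanly: power ≤ 3.
No: (band=delta, power=12, mode=steady, tag=R), since power = 12. No: (band=beta, power=12, mode=steady, tag=Q), since power = 12. Yes: (band=gamma, power=1, mode=burst, tag=R), since power = 1. No: (band=gamma, power=13, mode=burst, tag=S), since power = 13.

No, No, Yes, No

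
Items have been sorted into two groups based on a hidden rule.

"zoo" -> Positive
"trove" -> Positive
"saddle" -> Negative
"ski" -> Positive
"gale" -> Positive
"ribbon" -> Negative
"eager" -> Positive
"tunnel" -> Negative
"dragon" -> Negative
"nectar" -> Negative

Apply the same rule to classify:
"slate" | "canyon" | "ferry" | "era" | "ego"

Positive, Negative, Positive, Positive, Positive

The common property of the 'Positive' items is: length ≤ 5. No 'Negative' item has it.
"slate": length 5, checks out → Positive.
"canyon": length 6, lacks this property → Negative.
"ferry": length 5, checks out → Positive.
"era": length 3, checks out → Positive.
"ego": length 3, checks out → Positive.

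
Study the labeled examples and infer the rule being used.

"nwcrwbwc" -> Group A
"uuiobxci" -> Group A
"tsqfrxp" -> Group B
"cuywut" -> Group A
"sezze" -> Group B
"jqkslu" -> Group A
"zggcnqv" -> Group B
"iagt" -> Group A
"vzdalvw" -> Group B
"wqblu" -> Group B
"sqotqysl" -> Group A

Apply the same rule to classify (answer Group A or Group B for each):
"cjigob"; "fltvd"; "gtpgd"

Comparing the two groups points to one rule — even length.
"cjigob" → length 6 → Group A.
"fltvd" → length 5 → Group B.
"gtpgd" → length 5 → Group B.

Group A, Group B, Group B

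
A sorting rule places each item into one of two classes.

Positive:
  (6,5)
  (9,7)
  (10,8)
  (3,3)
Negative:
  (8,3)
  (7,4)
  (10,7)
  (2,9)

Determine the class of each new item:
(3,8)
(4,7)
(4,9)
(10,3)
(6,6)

'Positive' ⟺ |first − second| ≤ 2.
(3,8): |3−8| = 5, does not pass → Negative.
(4,7): |4−7| = 3, does not pass → Negative.
(4,9): |4−9| = 5, does not pass → Negative.
(10,3): |10−3| = 7, does not pass → Negative.
(6,6): |6−6| = 0, has this property → Positive.

Negative, Negative, Negative, Negative, Positive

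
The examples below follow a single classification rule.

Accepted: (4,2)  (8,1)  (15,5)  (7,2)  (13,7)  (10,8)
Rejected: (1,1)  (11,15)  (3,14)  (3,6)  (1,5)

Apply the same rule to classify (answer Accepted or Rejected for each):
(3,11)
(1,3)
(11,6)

Rejected, Rejected, Accepted

Rule: first > second. This holds for each 'Accepted' example and fails for each 'Rejected' one.
(3,11): 3 < 11, doesn't qualify → Rejected.
(1,3): 1 < 3, doesn't qualify → Rejected.
(11,6): 11 > 6, satisfies this → Accepted.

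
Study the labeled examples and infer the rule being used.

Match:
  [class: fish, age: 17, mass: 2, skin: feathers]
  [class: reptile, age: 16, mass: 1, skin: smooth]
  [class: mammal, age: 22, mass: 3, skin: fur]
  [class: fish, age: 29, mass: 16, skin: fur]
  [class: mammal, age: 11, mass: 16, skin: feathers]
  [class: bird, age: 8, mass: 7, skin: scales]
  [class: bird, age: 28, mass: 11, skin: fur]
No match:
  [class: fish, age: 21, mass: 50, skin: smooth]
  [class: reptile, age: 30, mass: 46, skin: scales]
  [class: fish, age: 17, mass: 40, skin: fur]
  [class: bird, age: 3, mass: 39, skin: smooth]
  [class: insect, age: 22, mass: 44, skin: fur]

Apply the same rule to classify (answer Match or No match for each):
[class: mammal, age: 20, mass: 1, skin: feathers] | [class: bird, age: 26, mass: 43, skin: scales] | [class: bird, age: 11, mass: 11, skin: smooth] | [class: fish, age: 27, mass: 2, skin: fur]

'Match' ⟺ mass ≤ 16.
[class: mammal, age: 20, mass: 1, skin: feathers]: Match (mass = 1).
[class: bird, age: 26, mass: 43, skin: scales]: No match (mass = 43).
[class: bird, age: 11, mass: 11, skin: smooth]: Match (mass = 11).
[class: fish, age: 27, mass: 2, skin: fur]: Match (mass = 2).

Match, No match, Match, Match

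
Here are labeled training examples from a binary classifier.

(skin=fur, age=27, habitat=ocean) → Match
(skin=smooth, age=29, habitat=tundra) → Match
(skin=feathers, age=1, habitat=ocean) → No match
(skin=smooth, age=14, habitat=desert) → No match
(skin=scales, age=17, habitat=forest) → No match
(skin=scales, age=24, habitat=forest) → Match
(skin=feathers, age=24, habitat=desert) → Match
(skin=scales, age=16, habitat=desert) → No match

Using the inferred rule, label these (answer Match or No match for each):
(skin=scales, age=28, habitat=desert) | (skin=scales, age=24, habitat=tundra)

Match, Match

The common property of the 'Match' items is: age ≥ 24. No 'No match' item has it.
Match: (skin=scales, age=28, habitat=desert), since age = 28.
Match: (skin=scales, age=24, habitat=tundra), since age = 24.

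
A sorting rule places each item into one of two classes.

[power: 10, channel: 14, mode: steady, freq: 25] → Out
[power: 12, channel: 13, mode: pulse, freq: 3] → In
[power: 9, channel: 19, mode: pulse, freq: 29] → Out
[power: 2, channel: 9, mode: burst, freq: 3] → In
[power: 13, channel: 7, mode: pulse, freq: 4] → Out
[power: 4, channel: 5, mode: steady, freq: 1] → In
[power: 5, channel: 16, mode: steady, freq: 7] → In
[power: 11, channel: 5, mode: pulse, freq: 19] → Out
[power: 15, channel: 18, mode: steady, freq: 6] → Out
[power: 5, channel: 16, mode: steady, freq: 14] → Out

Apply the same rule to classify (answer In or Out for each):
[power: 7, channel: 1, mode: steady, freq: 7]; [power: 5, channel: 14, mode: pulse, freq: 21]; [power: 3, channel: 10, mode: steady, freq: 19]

In, Out, Out

A rule that fits every label: freq ≤ 7 AND power ≤ 12 — true of each 'In' example, false of each 'Out' one.
[power: 7, channel: 1, mode: steady, freq: 7]: freq = 7, power = 7, checks out → In. [power: 5, channel: 14, mode: pulse, freq: 21]: freq = 21, power = 5, doesn't qualify → Out. [power: 3, channel: 10, mode: steady, freq: 19]: freq = 19, power = 3, doesn't qualify → Out.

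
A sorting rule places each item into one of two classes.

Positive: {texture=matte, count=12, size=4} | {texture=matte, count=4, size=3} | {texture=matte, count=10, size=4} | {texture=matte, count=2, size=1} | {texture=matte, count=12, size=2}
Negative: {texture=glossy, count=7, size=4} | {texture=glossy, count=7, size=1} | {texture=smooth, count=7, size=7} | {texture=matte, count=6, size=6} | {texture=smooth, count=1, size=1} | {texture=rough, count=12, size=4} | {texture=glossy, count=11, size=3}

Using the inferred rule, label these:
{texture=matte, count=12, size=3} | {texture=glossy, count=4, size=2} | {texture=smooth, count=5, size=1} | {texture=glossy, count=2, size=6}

Every 'Positive' example satisfies: texture is matte AND size ≤ 4. None of the 'Negative' examples do.

Positive, Negative, Negative, Negative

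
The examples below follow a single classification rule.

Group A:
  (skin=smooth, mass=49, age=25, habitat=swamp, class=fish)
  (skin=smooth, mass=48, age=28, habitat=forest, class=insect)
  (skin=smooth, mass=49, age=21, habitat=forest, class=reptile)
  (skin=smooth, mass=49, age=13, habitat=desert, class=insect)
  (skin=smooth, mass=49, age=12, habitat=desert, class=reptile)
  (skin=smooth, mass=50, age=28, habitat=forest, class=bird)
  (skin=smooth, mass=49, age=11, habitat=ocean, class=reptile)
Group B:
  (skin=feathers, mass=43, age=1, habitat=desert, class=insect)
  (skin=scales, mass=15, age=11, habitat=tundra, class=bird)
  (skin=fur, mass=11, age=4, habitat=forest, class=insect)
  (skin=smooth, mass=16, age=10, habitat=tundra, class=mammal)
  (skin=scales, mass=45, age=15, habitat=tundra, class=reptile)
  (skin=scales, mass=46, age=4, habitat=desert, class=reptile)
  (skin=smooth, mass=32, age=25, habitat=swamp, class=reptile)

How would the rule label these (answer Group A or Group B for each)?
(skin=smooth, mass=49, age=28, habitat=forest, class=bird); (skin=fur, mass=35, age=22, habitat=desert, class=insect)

'Group A' ⟺ mass ≥ 48.

Group A, Group B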